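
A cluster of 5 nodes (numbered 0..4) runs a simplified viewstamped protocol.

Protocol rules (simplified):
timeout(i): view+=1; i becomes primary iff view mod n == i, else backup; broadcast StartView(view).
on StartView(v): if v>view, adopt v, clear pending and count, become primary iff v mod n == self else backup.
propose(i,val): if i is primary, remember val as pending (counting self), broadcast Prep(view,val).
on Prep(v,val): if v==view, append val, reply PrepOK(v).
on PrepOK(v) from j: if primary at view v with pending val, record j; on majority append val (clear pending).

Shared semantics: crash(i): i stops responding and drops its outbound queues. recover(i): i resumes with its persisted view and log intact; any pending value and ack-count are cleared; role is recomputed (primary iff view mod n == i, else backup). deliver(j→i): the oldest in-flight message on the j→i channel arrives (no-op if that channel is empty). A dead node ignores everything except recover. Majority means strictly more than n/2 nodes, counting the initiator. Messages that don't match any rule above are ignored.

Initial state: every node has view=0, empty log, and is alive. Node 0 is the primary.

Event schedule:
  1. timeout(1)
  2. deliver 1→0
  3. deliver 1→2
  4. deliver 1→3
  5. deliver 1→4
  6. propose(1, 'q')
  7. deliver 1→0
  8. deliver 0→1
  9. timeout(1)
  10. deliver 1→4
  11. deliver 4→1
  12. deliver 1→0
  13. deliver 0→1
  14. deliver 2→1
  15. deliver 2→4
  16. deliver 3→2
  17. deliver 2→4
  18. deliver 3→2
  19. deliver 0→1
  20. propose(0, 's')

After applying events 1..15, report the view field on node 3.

e1 timeout(1): 1[prim,v=1,-]
e2 deliver 1→0: 0[back,v=1,-]
e3 deliver 1→2: 2[back,v=1,-]
e4 deliver 1→3: 3[back,v=1,-]
e5 deliver 1→4: 4[back,v=1,-]
e6 propose(1,'q'): ·
e7 deliver 1→0: 0[back,v=1,q]
e8 deliver 0→1: ·
e9 timeout(1): 1[back,v=2,-]
e10 deliver 1→4: 4[back,v=1,q]
e11 deliver 4→1: ·
e12 deliver 1→0: 0[back,v=2,q]
e13 deliver 0→1: ·
e14 deliver 2→1: ·
e15 deliver 2→4: ·

1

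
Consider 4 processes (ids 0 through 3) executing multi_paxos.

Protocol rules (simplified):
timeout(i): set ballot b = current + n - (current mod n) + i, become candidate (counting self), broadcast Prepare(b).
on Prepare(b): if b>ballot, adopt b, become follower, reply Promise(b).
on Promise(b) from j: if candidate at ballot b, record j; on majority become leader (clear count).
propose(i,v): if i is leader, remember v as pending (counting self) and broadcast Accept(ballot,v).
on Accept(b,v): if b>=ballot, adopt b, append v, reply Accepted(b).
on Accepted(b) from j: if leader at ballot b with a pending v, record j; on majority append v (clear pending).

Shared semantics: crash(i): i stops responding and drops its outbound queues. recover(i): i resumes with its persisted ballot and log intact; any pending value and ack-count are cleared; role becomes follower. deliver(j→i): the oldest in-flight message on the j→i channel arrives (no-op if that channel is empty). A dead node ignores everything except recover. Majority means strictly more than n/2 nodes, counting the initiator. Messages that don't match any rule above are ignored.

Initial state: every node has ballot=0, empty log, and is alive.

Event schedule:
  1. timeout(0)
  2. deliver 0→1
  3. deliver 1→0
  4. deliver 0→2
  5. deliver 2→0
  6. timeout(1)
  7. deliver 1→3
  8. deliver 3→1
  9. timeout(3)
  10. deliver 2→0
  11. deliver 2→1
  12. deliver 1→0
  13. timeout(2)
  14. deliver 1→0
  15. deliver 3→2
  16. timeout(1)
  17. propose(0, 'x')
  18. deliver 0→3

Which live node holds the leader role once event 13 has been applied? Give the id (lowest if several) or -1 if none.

1. timeout(0):  <0:cand b4 ->
2. deliver 0→1:  <1:foll b4 ->
3. deliver 1→0:  nop
4. deliver 0→2:  <2:foll b4 ->
5. deliver 2→0:  <0:lead b4 ->
6. timeout(1):  <1:cand b9 ->
7. deliver 1→3:  <3:foll b9 ->
8. deliver 3→1:  nop
9. timeout(3):  <3:cand b15 ->
10. deliver 2→0:  nop
11. deliver 2→1:  nop
12. deliver 1→0:  <0:foll b9 ->
13. timeout(2):  <2:cand b10 ->

-1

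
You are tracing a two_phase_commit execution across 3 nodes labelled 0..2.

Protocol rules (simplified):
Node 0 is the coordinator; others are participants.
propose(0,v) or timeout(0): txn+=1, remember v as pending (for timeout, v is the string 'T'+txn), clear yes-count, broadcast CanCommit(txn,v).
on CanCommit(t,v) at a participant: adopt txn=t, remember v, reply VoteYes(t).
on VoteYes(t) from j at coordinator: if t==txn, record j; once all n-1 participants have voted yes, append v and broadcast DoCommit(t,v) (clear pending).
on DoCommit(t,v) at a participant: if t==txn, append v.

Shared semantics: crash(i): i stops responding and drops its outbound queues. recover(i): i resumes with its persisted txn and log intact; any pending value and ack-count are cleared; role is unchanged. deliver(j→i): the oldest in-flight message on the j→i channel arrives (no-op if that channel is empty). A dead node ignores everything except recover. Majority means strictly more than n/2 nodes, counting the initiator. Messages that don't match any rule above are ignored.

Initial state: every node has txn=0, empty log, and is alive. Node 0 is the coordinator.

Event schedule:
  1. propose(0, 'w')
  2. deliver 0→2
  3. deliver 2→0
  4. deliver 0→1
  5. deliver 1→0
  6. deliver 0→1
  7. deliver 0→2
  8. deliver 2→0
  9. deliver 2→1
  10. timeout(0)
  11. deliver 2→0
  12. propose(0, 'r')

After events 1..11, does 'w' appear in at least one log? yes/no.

after 1 — propose(0,'w'): n0:coor/t1/[-]
after 2 — deliver 0→2: n2:part/t1/[-]
after 3 — deliver 2→0: ·
after 4 — deliver 0→1: n1:part/t1/[-]
after 5 — deliver 1→0: n0:coor/t1/[w]
after 6 — deliver 0→1: n1:part/t1/[w]
after 7 — deliver 0→2: n2:part/t1/[w]
after 8 — deliver 2→0: ·
after 9 — deliver 2→1: ·
after 10 — timeout(0): n0:coor/t2/[w]
after 11 — deliver 2→0: ·

yes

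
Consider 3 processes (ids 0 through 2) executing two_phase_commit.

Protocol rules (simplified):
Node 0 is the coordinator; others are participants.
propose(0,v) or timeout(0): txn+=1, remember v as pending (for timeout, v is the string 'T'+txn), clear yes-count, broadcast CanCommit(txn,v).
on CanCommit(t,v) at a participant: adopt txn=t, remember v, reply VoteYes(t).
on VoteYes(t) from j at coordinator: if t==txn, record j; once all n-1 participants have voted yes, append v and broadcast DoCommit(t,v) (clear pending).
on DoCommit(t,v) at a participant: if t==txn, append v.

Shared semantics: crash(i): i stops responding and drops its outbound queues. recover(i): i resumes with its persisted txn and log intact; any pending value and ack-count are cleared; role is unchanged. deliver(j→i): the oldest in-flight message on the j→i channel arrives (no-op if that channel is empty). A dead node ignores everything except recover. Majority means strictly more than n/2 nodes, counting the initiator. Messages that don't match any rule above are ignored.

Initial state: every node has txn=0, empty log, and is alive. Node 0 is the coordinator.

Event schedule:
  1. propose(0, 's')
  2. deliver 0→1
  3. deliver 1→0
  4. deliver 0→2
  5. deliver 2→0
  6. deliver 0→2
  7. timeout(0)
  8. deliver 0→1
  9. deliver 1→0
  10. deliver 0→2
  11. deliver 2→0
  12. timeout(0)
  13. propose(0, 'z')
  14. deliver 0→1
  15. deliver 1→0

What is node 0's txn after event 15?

4

[1] propose(0,'s') → N0(coor t1 [-])
[2] deliver 0→1 → N1(part t1 [-])
[3] deliver 1→0 → ∅
[4] deliver 0→2 → N2(part t1 [-])
[5] deliver 2→0 → N0(coor t1 [s])
[6] deliver 0→2 → N2(part t1 [s])
[7] timeout(0) → N0(coor t2 [s])
[8] deliver 0→1 → N1(part t1 [s])
[9] deliver 1→0 → ∅
[10] deliver 0→2 → N2(part t2 [s])
[11] deliver 2→0 → ∅
[12] timeout(0) → N0(coor t3 [s])
[13] propose(0,'z') → N0(coor t4 [s])
[14] deliver 0→1 → N1(part t2 [s])
[15] deliver 1→0 → ∅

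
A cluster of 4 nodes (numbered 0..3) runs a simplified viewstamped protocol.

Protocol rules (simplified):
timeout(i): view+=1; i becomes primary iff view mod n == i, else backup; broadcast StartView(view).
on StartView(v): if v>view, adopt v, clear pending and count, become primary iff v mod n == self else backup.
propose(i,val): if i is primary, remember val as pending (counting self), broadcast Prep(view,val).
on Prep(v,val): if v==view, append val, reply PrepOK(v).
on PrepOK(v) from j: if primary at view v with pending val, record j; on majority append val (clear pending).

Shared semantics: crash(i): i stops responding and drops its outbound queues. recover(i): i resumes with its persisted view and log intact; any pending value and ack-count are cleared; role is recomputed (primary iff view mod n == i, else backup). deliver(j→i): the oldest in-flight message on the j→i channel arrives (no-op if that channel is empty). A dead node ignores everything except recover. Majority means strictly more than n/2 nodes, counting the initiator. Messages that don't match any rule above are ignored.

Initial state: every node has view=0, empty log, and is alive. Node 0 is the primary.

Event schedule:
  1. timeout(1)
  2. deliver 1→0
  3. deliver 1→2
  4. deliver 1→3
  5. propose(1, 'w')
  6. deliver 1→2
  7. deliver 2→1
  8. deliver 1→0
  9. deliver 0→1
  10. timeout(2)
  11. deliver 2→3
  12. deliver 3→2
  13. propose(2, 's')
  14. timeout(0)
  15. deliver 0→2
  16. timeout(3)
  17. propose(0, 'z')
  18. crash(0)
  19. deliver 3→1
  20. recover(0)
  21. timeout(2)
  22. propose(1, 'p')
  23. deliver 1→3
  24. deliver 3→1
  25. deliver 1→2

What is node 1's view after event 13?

step 1 timeout(1): 1={prim,v=1,log=-}
step 2 deliver 1→0: 0={back,v=1,log=-}
step 3 deliver 1→2: 2={back,v=1,log=-}
step 4 deliver 1→3: 3={back,v=1,log=-}
step 5 propose(1,'w'): —
step 6 deliver 1→2: 2={back,v=1,log=w}
step 7 deliver 2→1: —
step 8 deliver 1→0: 0={back,v=1,log=w}
step 9 deliver 0→1: 1={prim,v=1,log=w}
step 10 timeout(2): 2={prim,v=2,log=w}
step 11 deliver 2→3: 3={back,v=2,log=-}
step 12 deliver 3→2: —
step 13 propose(2,'s'): —

1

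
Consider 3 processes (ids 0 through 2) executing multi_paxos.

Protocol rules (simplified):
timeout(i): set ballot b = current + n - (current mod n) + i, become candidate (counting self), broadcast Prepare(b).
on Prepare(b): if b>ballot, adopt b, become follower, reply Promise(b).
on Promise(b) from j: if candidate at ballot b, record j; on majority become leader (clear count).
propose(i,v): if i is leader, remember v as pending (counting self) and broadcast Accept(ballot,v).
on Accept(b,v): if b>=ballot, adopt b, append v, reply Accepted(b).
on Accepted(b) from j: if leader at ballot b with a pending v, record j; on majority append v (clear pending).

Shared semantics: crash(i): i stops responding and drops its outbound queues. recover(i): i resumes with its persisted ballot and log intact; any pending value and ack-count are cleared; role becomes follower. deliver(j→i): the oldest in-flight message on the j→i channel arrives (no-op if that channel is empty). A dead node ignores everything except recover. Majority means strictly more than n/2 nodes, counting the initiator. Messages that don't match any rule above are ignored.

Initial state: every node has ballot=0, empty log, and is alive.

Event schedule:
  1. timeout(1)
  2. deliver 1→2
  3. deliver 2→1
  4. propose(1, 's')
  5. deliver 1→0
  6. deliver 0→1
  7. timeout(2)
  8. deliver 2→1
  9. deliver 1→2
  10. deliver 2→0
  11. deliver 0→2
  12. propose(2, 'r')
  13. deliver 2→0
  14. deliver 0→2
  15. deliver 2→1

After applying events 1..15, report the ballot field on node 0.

1. timeout(1):  <1:cand b4 ->
2. deliver 1→2:  <2:foll b4 ->
3. deliver 2→1:  <1:lead b4 ->
4. propose(1,'s'):  nop
5. deliver 1→0:  <0:foll b4 ->
6. deliver 0→1:  nop
7. timeout(2):  <2:cand b8 ->
8. deliver 2→1:  <1:foll b8 ->
9. deliver 1→2:  nop
10. deliver 2→0:  <0:foll b8 ->
11. deliver 0→2:  <2:lead b8 ->
12. propose(2,'r'):  nop
13. deliver 2→0:  <0:foll b8 r>
14. deliver 0→2:  <2:lead b8 r>
15. deliver 2→1:  <1:foll b8 r>

8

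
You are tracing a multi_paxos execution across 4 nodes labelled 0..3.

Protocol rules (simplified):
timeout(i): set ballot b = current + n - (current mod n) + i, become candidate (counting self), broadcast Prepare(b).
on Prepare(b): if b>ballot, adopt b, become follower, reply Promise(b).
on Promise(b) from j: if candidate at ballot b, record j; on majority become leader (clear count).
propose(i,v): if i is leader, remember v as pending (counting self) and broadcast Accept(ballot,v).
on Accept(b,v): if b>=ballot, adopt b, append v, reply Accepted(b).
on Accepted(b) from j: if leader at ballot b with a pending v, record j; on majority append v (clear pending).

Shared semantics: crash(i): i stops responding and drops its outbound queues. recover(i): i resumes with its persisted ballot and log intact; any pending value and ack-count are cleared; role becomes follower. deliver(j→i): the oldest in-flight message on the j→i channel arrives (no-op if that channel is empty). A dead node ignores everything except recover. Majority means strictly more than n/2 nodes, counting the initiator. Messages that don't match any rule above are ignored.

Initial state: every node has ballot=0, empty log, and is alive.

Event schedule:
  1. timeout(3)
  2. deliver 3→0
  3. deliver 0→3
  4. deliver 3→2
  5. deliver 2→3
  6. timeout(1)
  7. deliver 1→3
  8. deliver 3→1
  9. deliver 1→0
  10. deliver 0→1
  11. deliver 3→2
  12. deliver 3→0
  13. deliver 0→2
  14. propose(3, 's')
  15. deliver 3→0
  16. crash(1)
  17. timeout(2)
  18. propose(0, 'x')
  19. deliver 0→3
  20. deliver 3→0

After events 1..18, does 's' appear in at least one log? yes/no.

yes

after 1 — timeout(3): n3:cand/b7/[-]
after 2 — deliver 3→0: n0:foll/b7/[-]
after 3 — deliver 0→3: ·
after 4 — deliver 3→2: n2:foll/b7/[-]
after 5 — deliver 2→3: n3:lead/b7/[-]
after 6 — timeout(1): n1:cand/b5/[-]
after 7 — deliver 1→3: ·
after 8 — deliver 3→1: n1:foll/b7/[-]
after 9 — deliver 1→0: ·
after 10 — deliver 0→1: ·
after 11 — deliver 3→2: ·
after 12 — deliver 3→0: ·
after 13 — deliver 0→2: ·
after 14 — propose(3,'s'): ·
after 15 — deliver 3→0: n0:foll/b7/[s]
after 16 — crash(1): n1:✗foll/b7/[-]
after 17 — timeout(2): n2:cand/b10/[-]
after 18 — propose(0,'x'): ·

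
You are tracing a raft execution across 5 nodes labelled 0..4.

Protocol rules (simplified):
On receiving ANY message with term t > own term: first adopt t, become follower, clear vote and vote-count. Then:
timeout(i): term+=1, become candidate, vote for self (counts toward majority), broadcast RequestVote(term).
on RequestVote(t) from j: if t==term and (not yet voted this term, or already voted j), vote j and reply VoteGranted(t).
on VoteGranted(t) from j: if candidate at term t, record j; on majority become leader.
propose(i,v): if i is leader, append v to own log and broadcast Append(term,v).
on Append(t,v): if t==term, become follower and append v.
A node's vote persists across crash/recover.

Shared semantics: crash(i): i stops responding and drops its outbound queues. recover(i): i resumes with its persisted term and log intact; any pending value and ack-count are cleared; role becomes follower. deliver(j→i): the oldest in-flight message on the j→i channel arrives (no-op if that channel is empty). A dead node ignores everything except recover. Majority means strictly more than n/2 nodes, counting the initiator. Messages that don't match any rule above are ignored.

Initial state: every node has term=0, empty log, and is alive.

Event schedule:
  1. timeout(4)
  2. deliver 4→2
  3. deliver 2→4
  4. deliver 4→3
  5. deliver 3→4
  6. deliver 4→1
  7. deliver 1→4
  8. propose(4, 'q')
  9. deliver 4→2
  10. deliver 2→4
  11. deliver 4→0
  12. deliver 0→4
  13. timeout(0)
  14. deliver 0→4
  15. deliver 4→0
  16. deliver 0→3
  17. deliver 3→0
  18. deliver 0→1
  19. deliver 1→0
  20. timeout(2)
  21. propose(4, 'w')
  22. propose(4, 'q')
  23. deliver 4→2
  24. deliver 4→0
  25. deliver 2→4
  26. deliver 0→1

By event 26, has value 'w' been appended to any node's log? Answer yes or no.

no

e1 timeout(4): 4[cand,t=1,-]
e2 deliver 4→2: 2[foll,t=1,-]
e3 deliver 2→4: ·
e4 deliver 4→3: 3[foll,t=1,-]
e5 deliver 3→4: 4[lead,t=1,-]
e6 deliver 4→1: 1[foll,t=1,-]
e7 deliver 1→4: ·
e8 propose(4,'q'): 4[lead,t=1,q]
e9 deliver 4→2: 2[foll,t=1,q]
e10 deliver 2→4: ·
e11 deliver 4→0: 0[foll,t=1,-]
e12 deliver 0→4: ·
e13 timeout(0): 0[cand,t=2,-]
e14 deliver 0→4: 4[foll,t=2,q]
e15 deliver 4→0: ·
e16 deliver 0→3: 3[foll,t=2,-]
e17 deliver 3→0: ·
e18 deliver 0→1: 1[foll,t=2,-]
e19 deliver 1→0: 0[lead,t=2,-]
e20 timeout(2): 2[cand,t=2,q]
e21 propose(4,'w'): ·
e22 propose(4,'q'): ·
e23 deliver 4→2: ·
e24 deliver 4→0: ·
e25 deliver 2→4: ·
e26 deliver 0→1: ·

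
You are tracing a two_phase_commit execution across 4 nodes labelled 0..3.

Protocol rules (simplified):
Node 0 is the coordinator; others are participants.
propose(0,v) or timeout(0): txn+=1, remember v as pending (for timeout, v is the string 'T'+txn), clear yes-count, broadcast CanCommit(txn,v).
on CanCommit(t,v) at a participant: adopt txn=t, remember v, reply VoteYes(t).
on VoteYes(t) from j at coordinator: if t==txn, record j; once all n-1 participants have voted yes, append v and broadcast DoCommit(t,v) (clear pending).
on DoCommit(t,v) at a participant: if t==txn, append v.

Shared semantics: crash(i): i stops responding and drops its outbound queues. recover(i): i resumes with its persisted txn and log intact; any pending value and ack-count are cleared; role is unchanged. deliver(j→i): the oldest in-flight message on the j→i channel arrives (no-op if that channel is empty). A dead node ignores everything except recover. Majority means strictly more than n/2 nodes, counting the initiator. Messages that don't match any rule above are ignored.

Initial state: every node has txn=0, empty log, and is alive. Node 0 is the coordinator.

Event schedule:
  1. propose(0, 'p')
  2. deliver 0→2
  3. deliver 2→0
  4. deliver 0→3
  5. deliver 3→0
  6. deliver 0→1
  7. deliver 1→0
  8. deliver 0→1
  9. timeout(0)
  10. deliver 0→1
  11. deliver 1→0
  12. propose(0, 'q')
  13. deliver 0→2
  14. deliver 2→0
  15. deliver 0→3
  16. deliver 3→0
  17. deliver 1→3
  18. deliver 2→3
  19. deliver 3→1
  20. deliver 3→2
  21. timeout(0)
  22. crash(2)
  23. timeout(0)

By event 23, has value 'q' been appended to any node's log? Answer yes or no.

[1] propose(0,'p') → N0(coor t1 [-])
[2] deliver 0→2 → N2(part t1 [-])
[3] deliver 2→0 → ∅
[4] deliver 0→3 → N3(part t1 [-])
[5] deliver 3→0 → ∅
[6] deliver 0→1 → N1(part t1 [-])
[7] deliver 1→0 → N0(coor t1 [p])
[8] deliver 0→1 → N1(part t1 [p])
[9] timeout(0) → N0(coor t2 [p])
[10] deliver 0→1 → N1(part t2 [p])
[11] deliver 1→0 → ∅
[12] propose(0,'q') → N0(coor t3 [p])
[13] deliver 0→2 → N2(part t1 [p])
[14] deliver 2→0 → ∅
[15] deliver 0→3 → N3(part t1 [p])
[16] deliver 3→0 → ∅
[17] deliver 1→3 → ∅
[18] deliver 2→3 → ∅
[19] deliver 3→1 → ∅
[20] deliver 3→2 → ∅
[21] timeout(0) → N0(coor t4 [p])
[22] crash(2) → N2(✗part t1 [p])
[23] timeout(0) → N0(coor t5 [p])

no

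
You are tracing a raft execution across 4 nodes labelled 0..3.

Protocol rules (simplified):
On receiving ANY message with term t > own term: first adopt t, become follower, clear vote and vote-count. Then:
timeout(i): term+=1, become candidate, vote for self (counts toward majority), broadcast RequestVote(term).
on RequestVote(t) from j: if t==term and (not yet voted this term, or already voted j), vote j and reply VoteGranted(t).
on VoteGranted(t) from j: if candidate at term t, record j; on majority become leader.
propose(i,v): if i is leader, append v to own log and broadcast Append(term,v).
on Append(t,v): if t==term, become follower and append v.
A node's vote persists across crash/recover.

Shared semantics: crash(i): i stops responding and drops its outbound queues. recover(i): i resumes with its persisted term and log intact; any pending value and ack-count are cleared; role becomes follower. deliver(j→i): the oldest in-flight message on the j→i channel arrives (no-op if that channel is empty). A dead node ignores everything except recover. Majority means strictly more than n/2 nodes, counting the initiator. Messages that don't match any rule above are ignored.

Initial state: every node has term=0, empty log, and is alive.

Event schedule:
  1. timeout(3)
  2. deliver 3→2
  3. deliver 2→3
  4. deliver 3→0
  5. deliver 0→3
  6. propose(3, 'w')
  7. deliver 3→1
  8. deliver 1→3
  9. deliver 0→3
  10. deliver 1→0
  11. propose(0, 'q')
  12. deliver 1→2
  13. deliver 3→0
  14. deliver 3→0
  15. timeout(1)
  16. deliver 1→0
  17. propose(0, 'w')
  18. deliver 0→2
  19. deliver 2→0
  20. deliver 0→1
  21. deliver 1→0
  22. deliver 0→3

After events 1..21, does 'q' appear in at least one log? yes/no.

after 1 — timeout(3): n3:cand/t1/[-]
after 2 — deliver 3→2: n2:foll/t1/[-]
after 3 — deliver 2→3: ·
after 4 — deliver 3→0: n0:foll/t1/[-]
after 5 — deliver 0→3: n3:lead/t1/[-]
after 6 — propose(3,'w'): n3:lead/t1/[w]
after 7 — deliver 3→1: n1:foll/t1/[-]
after 8 — deliver 1→3: ·
after 9 — deliver 0→3: ·
after 10 — deliver 1→0: ·
after 11 — propose(0,'q'): ·
after 12 — deliver 1→2: ·
after 13 — deliver 3→0: n0:foll/t1/[w]
after 14 — deliver 3→0: ·
after 15 — timeout(1): n1:cand/t2/[-]
after 16 — deliver 1→0: n0:foll/t2/[w]
after 17 — propose(0,'w'): ·
after 18 — deliver 0→2: ·
after 19 — deliver 2→0: ·
after 20 — deliver 0→1: ·
after 21 — deliver 1→0: ·

no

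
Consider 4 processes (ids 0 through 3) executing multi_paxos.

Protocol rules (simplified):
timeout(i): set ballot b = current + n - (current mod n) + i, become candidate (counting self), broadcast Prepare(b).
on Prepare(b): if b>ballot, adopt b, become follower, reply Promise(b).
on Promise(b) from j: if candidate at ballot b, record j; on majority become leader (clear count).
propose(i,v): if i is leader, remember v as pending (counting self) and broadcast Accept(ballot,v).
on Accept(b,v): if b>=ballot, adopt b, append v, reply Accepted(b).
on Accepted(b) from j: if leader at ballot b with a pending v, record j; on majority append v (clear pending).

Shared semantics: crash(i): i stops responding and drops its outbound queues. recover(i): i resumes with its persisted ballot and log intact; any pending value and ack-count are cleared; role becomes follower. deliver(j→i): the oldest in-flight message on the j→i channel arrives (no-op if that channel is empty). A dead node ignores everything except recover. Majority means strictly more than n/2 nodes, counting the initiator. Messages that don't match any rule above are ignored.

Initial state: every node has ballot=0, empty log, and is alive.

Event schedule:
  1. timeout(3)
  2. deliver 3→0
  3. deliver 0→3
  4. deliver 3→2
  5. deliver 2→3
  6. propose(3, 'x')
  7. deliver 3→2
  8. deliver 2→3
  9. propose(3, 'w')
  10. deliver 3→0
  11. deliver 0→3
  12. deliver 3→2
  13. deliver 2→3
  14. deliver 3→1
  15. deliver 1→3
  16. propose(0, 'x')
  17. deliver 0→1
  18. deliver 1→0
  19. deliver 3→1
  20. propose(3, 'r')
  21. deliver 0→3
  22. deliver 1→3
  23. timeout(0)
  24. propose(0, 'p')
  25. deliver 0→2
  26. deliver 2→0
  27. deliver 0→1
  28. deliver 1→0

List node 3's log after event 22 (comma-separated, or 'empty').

after 1 — timeout(3): n3:cand/b7/[-]
after 2 — deliver 3→0: n0:foll/b7/[-]
after 3 — deliver 0→3: ·
after 4 — deliver 3→2: n2:foll/b7/[-]
after 5 — deliver 2→3: n3:lead/b7/[-]
after 6 — propose(3,'x'): ·
after 7 — deliver 3→2: n2:foll/b7/[x]
after 8 — deliver 2→3: ·
after 9 — propose(3,'w'): ·
after 10 — deliver 3→0: n0:foll/b7/[x]
after 11 — deliver 0→3: ·
after 12 — deliver 3→2: n2:foll/b7/[x,w]
after 13 — deliver 2→3: n3:lead/b7/[w]
after 14 — deliver 3→1: n1:foll/b7/[-]
after 15 — deliver 1→3: ·
after 16 — propose(0,'x'): ·
after 17 — deliver 0→1: ·
after 18 — deliver 1→0: ·
after 19 — deliver 3→1: n1:foll/b7/[x]
after 20 — propose(3,'r'): ·
after 21 — deliver 0→3: ·
after 22 — deliver 1→3: ·

w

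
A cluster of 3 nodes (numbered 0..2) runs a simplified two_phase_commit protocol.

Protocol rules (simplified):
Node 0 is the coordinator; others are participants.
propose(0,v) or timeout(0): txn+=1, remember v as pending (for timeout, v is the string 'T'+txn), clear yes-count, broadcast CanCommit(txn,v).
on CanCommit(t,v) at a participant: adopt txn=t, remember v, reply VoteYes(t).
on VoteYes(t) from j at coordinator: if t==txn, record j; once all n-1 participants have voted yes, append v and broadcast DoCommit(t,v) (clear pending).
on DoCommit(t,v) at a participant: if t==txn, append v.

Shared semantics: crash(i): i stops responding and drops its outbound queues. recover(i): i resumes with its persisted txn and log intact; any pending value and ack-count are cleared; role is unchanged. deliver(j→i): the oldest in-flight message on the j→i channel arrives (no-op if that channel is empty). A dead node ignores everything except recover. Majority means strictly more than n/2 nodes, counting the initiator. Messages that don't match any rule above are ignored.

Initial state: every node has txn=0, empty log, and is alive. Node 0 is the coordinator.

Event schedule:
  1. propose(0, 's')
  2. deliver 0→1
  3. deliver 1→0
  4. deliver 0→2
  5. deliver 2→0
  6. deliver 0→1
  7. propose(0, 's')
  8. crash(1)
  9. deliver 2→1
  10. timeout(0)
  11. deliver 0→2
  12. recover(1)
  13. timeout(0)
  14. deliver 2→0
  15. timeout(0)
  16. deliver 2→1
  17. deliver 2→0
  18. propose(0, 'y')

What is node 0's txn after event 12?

after 1 — propose(0,'s'): n0:coor/t1/[-]
after 2 — deliver 0→1: n1:part/t1/[-]
after 3 — deliver 1→0: ·
after 4 — deliver 0→2: n2:part/t1/[-]
after 5 — deliver 2→0: n0:coor/t1/[s]
after 6 — deliver 0→1: n1:part/t1/[s]
after 7 — propose(0,'s'): n0:coor/t2/[s]
after 8 — crash(1): n1:✗part/t1/[s]
after 9 — deliver 2→1: ·
after 10 — timeout(0): n0:coor/t3/[s]
after 11 — deliver 0→2: n2:part/t1/[s]
after 12 — recover(1): n1:part/t1/[s]

3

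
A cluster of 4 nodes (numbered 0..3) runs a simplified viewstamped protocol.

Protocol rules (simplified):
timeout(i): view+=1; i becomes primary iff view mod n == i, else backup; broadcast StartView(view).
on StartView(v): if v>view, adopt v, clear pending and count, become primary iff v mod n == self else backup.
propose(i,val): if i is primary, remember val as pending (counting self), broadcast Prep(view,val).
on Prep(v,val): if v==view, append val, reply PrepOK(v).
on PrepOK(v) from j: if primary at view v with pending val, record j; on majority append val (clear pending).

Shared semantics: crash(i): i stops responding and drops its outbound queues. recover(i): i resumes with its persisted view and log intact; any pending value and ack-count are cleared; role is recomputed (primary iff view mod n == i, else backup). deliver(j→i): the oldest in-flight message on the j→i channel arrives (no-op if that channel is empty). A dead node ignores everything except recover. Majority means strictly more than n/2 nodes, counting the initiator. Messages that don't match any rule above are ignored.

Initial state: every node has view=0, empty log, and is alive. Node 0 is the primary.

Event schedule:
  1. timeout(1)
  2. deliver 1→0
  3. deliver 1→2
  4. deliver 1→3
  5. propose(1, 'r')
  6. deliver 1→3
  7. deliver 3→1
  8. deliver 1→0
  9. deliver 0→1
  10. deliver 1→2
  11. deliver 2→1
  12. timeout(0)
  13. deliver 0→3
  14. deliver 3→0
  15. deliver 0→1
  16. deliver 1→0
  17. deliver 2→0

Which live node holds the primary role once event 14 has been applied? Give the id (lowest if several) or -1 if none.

step 1 timeout(1): 1={prim,v=1,log=-}
step 2 deliver 1→0: 0={back,v=1,log=-}
step 3 deliver 1→2: 2={back,v=1,log=-}
step 4 deliver 1→3: 3={back,v=1,log=-}
step 5 propose(1,'r'): —
step 6 deliver 1→3: 3={back,v=1,log=r}
step 7 deliver 3→1: —
step 8 deliver 1→0: 0={back,v=1,log=r}
step 9 deliver 0→1: 1={prim,v=1,log=r}
step 10 deliver 1→2: 2={back,v=1,log=r}
step 11 deliver 2→1: —
step 12 timeout(0): 0={back,v=2,log=r}
step 13 deliver 0→3: 3={back,v=2,log=r}
step 14 deliver 3→0: —

1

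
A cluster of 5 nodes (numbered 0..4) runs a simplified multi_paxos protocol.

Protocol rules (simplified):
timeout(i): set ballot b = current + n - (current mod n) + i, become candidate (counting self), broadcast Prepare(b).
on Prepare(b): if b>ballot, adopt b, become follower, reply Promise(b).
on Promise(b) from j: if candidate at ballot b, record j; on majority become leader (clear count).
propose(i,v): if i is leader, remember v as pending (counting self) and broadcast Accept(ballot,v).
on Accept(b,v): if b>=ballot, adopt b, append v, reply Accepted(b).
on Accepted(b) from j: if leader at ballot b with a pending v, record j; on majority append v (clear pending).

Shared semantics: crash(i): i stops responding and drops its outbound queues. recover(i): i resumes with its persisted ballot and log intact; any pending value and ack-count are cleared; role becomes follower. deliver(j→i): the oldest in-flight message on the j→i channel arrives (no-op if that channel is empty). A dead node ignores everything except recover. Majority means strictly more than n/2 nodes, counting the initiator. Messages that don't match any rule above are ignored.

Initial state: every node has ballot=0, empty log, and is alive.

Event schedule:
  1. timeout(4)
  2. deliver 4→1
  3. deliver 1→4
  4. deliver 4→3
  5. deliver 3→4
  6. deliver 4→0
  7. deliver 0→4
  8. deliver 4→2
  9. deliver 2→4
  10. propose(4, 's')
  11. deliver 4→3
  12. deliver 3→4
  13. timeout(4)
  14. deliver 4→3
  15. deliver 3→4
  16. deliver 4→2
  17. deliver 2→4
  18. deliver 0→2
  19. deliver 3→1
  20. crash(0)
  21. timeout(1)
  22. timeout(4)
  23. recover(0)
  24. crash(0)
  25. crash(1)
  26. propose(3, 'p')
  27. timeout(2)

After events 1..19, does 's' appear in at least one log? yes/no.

[1] timeout(4) → N4(cand b9 [-])
[2] deliver 4→1 → N1(foll b9 [-])
[3] deliver 1→4 → ∅
[4] deliver 4→3 → N3(foll b9 [-])
[5] deliver 3→4 → N4(lead b9 [-])
[6] deliver 4→0 → N0(foll b9 [-])
[7] deliver 0→4 → ∅
[8] deliver 4→2 → N2(foll b9 [-])
[9] deliver 2→4 → ∅
[10] propose(4,'s') → ∅
[11] deliver 4→3 → N3(foll b9 [s])
[12] deliver 3→4 → ∅
[13] timeout(4) → N4(cand b14 [-])
[14] deliver 4→3 → N3(foll b14 [s])
[15] deliver 3→4 → ∅
[16] deliver 4→2 → N2(foll b9 [s])
[17] deliver 2→4 → ∅
[18] deliver 0→2 → ∅
[19] deliver 3→1 → ∅

yes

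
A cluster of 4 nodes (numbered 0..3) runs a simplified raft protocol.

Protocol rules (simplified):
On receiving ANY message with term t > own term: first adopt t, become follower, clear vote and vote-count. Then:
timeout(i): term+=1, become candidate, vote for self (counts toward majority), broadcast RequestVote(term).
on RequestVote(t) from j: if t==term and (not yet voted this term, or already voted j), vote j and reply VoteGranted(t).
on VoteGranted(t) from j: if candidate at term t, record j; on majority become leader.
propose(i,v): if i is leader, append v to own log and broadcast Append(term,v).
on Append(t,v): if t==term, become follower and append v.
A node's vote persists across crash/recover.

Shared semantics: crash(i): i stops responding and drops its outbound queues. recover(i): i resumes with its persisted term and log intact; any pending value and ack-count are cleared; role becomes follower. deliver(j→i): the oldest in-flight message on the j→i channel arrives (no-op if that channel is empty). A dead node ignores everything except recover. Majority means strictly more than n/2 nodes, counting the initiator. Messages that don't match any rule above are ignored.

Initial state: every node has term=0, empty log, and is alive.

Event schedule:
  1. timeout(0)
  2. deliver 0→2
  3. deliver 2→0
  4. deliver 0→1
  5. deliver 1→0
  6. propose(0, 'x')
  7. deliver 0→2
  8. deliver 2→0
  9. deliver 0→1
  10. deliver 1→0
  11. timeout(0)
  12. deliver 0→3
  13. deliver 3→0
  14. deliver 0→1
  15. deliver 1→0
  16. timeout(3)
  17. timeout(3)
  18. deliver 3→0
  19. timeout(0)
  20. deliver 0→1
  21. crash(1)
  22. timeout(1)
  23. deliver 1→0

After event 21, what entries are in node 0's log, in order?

[1] timeout(0) → N0(cand t1 [-])
[2] deliver 0→2 → N2(foll t1 [-])
[3] deliver 2→0 → ∅
[4] deliver 0→1 → N1(foll t1 [-])
[5] deliver 1→0 → N0(lead t1 [-])
[6] propose(0,'x') → N0(lead t1 [x])
[7] deliver 0→2 → N2(foll t1 [x])
[8] deliver 2→0 → ∅
[9] deliver 0→1 → N1(foll t1 [x])
[10] deliver 1→0 → ∅
[11] timeout(0) → N0(cand t2 [x])
[12] deliver 0→3 → N3(foll t1 [-])
[13] deliver 3→0 → ∅
[14] deliver 0→1 → N1(foll t2 [x])
[15] deliver 1→0 → ∅
[16] timeout(3) → N3(cand t2 [-])
[17] timeout(3) → N3(cand t3 [-])
[18] deliver 3→0 → ∅
[19] timeout(0) → N0(cand t3 [x])
[20] deliver 0→1 → N1(foll t3 [x])
[21] crash(1) → N1(✗foll t3 [x])

x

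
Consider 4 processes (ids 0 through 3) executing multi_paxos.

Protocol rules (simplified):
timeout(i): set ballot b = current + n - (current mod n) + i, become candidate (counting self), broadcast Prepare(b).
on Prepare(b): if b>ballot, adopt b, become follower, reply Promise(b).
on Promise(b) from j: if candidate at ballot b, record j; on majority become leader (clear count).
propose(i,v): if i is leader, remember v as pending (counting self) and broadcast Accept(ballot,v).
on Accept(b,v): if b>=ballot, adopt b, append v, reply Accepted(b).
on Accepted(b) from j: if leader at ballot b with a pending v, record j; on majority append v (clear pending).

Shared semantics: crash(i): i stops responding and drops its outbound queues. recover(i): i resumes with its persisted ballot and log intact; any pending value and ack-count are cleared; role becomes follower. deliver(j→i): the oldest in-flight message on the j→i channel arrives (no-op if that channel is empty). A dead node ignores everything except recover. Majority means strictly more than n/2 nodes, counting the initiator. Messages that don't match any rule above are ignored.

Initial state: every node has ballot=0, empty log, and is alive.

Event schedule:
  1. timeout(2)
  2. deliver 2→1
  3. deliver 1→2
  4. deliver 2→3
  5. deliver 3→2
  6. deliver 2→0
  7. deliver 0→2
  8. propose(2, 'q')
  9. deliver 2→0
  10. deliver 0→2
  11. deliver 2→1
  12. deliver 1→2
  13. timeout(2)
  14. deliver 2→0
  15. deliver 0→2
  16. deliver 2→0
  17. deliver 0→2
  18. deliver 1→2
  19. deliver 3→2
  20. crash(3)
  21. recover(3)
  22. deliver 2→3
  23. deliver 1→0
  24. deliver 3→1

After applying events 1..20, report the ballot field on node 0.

10

[1] timeout(2) → N2(cand b6 [-])
[2] deliver 2→1 → N1(foll b6 [-])
[3] deliver 1→2 → ∅
[4] deliver 2→3 → N3(foll b6 [-])
[5] deliver 3→2 → N2(lead b6 [-])
[6] deliver 2→0 → N0(foll b6 [-])
[7] deliver 0→2 → ∅
[8] propose(2,'q') → ∅
[9] deliver 2→0 → N0(foll b6 [q])
[10] deliver 0→2 → ∅
[11] deliver 2→1 → N1(foll b6 [q])
[12] deliver 1→2 → N2(lead b6 [q])
[13] timeout(2) → N2(cand b10 [q])
[14] deliver 2→0 → N0(foll b10 [q])
[15] deliver 0→2 → ∅
[16] deliver 2→0 → ∅
[17] deliver 0→2 → ∅
[18] deliver 1→2 → ∅
[19] deliver 3→2 → ∅
[20] crash(3) → N3(✗foll b6 [-])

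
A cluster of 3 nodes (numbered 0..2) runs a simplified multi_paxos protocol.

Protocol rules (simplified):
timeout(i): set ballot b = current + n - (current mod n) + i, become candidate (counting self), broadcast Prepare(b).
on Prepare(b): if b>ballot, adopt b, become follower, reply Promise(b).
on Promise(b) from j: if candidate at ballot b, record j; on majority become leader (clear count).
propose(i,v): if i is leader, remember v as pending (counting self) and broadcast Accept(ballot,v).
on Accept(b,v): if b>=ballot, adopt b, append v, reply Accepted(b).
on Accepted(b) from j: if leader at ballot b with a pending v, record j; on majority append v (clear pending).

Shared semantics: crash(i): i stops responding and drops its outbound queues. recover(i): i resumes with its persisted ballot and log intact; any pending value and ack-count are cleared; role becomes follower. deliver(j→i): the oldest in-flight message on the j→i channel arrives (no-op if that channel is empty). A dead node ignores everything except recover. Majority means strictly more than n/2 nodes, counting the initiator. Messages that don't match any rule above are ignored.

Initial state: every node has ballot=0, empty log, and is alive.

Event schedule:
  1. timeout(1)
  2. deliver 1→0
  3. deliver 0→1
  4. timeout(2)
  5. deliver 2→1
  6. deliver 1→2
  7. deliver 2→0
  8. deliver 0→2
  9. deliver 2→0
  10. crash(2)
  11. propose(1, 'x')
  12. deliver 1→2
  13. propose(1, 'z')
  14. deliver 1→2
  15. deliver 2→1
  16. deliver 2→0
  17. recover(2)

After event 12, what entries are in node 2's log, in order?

empty

e1 timeout(1): 1[cand,b=4,-]
e2 deliver 1→0: 0[foll,b=4,-]
e3 deliver 0→1: 1[lead,b=4,-]
e4 timeout(2): 2[cand,b=5,-]
e5 deliver 2→1: 1[foll,b=5,-]
e6 deliver 1→2: ·
e7 deliver 2→0: 0[foll,b=5,-]
e8 deliver 0→2: 2[lead,b=5,-]
e9 deliver 2→0: ·
e10 crash(2): 2[✗lead,b=5,-]
e11 propose(1,'x'): ·
e12 deliver 1→2: ·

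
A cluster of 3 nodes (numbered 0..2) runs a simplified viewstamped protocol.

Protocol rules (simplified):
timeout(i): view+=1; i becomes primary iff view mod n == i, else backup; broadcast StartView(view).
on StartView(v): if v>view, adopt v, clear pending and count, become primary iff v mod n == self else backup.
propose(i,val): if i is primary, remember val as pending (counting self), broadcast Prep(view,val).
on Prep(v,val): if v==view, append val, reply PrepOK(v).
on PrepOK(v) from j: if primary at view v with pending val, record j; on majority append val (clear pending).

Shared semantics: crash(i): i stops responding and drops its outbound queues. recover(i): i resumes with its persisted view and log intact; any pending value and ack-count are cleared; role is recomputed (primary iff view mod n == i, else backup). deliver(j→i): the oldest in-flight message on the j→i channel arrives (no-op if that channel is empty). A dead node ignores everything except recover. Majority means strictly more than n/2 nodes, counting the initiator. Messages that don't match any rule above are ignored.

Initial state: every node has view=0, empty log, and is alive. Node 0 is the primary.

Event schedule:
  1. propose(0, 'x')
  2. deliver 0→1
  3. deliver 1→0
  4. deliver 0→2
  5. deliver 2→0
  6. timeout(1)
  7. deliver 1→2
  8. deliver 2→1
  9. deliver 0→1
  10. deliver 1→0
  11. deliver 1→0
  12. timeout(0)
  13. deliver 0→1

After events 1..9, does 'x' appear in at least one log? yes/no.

after 1 — propose(0,'x'): ·
after 2 — deliver 0→1: n1:back/v0/[x]
after 3 — deliver 1→0: n0:prim/v0/[x]
after 4 — deliver 0→2: n2:back/v0/[x]
after 5 — deliver 2→0: ·
after 6 — timeout(1): n1:prim/v1/[x]
after 7 — deliver 1→2: n2:back/v1/[x]
after 8 — deliver 2→1: ·
after 9 — deliver 0→1: ·

yes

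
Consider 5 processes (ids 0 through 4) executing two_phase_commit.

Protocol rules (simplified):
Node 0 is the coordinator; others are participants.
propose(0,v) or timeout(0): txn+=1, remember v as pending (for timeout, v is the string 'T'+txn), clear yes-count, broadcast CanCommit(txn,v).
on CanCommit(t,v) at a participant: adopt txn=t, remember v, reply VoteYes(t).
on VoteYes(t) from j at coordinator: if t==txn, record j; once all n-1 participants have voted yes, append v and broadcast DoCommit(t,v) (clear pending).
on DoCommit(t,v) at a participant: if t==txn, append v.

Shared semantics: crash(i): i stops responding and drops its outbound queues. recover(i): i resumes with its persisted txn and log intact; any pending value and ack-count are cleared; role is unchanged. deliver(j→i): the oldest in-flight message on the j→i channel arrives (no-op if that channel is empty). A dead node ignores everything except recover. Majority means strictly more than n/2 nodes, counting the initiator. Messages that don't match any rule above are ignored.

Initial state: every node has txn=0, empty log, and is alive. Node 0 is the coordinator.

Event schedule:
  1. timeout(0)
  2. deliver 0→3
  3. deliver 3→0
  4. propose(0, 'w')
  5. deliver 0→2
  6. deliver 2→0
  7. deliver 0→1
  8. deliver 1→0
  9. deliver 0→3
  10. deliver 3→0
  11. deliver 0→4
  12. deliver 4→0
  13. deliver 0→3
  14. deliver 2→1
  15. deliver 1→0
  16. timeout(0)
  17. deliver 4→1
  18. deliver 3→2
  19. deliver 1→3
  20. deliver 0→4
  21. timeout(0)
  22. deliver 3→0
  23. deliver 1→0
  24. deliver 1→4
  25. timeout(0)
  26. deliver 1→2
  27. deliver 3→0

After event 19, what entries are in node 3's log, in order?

[1] timeout(0) → N0(coor t1 [-])
[2] deliver 0→3 → N3(part t1 [-])
[3] deliver 3→0 → ∅
[4] propose(0,'w') → N0(coor t2 [-])
[5] deliver 0→2 → N2(part t1 [-])
[6] deliver 2→0 → ∅
[7] deliver 0→1 → N1(part t1 [-])
[8] deliver 1→0 → ∅
[9] deliver 0→3 → N3(part t2 [-])
[10] deliver 3→0 → ∅
[11] deliver 0→4 → N4(part t1 [-])
[12] deliver 4→0 → ∅
[13] deliver 0→3 → ∅
[14] deliver 2→1 → ∅
[15] deliver 1→0 → ∅
[16] timeout(0) → N0(coor t3 [-])
[17] deliver 4→1 → ∅
[18] deliver 3→2 → ∅
[19] deliver 1→3 → ∅

empty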